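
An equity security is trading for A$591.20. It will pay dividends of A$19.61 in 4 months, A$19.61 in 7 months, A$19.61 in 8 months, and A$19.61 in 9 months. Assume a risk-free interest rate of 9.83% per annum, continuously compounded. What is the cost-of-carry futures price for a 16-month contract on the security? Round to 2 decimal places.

PV(dividends) I = 19.61·e^(−0.0983·4/12) + 19.61·e^(−0.0983·7/12) + 19.61·e^(−0.0983·8/12) + 19.61·e^(−0.0983·9/12)
I = 18.9779 + 18.5172 + 18.3661 + 18.2163 = 74.0775
F = (S − I)·e^(rT) = (591.20 − 74.0775) · e^(0.0983·16/12)
= 517.1225 · e^0.131067 = 517.1225 × 1.140044 = A$589.54

A$589.54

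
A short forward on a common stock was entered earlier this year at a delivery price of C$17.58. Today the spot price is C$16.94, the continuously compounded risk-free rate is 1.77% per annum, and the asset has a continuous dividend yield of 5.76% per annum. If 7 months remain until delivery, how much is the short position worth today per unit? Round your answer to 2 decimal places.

C$1.02

Current fair forward for the remaining 7 months: F = S·e^((r − q)·T), (r − q) = 0.0177 − 0.0576 = -0.0399
F = 16.94 · e^(-0.0399 × 7/12) = 16.94 × 0.976994 = 16.5503
Value of long forward = (F − K)·e^(−rT) = (16.5503 − 17.58) · e^(−0.0177·7/12)
= -1.0297 × 0.989728 = -1.02
Short position value = −(long value) = C$1.02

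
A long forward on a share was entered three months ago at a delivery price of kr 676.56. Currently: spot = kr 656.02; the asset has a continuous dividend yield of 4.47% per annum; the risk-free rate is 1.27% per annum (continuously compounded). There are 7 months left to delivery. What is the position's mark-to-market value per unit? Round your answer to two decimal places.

Current fair forward for the remaining 7 months: F = S·e^((r − q)·T), (r − q) = 0.0127 − 0.0447 = -0.0320
F = 656.02 · e^(-0.0320 × 7/12) = 656.02 × 0.981506 = 643.8876
Value of long forward = (F − K)·e^(−rT) = (643.8876 − 676.56) · e^(−0.0127·7/12)
= -32.6724 × 0.992619 = -32.43

-kr 32.43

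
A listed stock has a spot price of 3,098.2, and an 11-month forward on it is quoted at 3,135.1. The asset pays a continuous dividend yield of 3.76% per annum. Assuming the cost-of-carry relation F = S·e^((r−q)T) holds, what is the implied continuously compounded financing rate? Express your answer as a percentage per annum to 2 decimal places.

From F = S·e^((r−q)T): (r − q) = ln(F/S)/T
ln(3135.1/3098.2) = ln(1.011910) = 0.011840
(r − q) = 0.011840 / (11/12) = 0.012916
r = ln(F/S)/T + q = 0.012916 + 0.0376 = 0.050516
r = 5.05%

5.05%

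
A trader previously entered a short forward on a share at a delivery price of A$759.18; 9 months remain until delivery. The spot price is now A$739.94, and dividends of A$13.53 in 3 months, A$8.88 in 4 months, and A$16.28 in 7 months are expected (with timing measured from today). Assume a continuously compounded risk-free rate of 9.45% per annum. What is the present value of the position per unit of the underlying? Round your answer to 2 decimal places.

A$4.52

PV(remaining dividends) I = 13.53·e^(−0.0945·3/12) + 8.88·e^(−0.0945·4/12) + 16.28·e^(−0.0945·7/12) = 37.2256
Current forward F = (S − I)·e^(rT) = (739.94 − 37.2256)·e^(0.0945·9/12) = 702.7144 × 1.073447 = 754.3267
Value (long) = (F − K)·e^(−rT) = (754.3267 − 759.18) × 0.931578 = -4.5212
Short position value = −(long value) = A$4.52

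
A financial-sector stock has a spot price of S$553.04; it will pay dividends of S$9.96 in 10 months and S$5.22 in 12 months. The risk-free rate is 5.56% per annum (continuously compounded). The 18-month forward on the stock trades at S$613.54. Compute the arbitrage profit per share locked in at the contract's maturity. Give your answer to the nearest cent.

S$28.10 per share

PV(dividends) I = 9.96·e^(−0.0556·10/12) + 5.22·e^(−0.0556·12/12) = 14.4467
Fair forward F* = (S − I)·e^(rT) = (553.04 − 14.4467)·e^0.083400 = 538.5933 × 1.086977 = 585.4385
Market S$613.54 > fair 585.4385: forward overpriced → cash-and-carry (borrow at r, buy the stock and collect the dividends, short the forward).
Profit at T = |F_mkt − F*| = |613.54 − 585.4385| = S$28.10 per share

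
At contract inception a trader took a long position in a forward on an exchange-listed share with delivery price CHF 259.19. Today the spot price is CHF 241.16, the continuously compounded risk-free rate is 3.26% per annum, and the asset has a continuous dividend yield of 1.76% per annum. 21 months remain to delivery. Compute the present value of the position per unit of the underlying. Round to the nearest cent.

Current fair forward for the remaining 21 months: F = S·e^((r − q)·T), (r − q) = 0.0326 − 0.0176 = 0.0150
F = 241.16 · e^(0.0150 × 21/12) = 241.16 × 1.026598 = 247.5744
Value of long forward = (F − K)·e^(−rT) = (247.5744 − 259.19) · e^(−0.0326·21/12)
= -11.6156 × 0.944547 = -10.97

-CHF 10.97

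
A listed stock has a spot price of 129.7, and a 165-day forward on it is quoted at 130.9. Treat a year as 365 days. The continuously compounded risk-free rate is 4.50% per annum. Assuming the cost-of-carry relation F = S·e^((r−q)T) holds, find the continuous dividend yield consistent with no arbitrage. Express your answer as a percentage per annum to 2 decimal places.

From F = S·e^((r−q)T): (r − q) = ln(F/S)/T
ln(130.9/129.7) = ln(1.009252) = 0.009209
(r − q) = 0.009209 / (165/365) = 0.020371
q = r − ln(F/S)/T = 0.0450 − 0.020371 = 0.024629
q = 2.46%

2.46%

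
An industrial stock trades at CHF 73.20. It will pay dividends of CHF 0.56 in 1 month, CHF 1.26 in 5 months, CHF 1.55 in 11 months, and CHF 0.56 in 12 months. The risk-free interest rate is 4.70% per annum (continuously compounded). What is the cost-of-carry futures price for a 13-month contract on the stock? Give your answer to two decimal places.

PV(dividends) I = 0.56·e^(−0.0470·1/12) + 1.26·e^(−0.0470·5/12) + 1.55·e^(−0.0470·11/12) + 0.56·e^(−0.0470·12/12)
I = 0.5578 + 1.2356 + 1.4846 + 0.5343 = 3.8123
F = (S − I)·e^(rT) = (73.20 − 3.8123) · e^(0.0470·13/12)
= 69.3877 · e^0.050917 = 69.3877 × 1.052236 = CHF 73.01

CHF 73.01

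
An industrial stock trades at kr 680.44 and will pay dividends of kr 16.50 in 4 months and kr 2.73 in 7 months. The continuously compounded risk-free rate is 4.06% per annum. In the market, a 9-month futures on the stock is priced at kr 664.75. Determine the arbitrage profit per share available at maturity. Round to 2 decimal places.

kr 17.20 per share

PV(dividends) I = 16.50·e^(−0.0406·4/12) + 2.73·e^(−0.0406·7/12) = 18.9443
Fair futures F* = (S − I)·e^(rT) = (680.44 − 18.9443)·e^0.030450 = 661.4957 × 1.030918 = 681.9478
Market kr 664.75 < fair 681.9478: forward underpriced → reverse cash-and-carry (short the stock, invest proceeds at r, pay the dividends, go long the forward).
Profit at T = |F_mkt − F*| = |664.75 − 681.9478| = kr 17.20 per share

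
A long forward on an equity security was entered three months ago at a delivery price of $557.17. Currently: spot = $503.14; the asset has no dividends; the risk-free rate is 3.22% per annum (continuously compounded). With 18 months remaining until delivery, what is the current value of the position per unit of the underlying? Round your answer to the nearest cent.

Current fair forward for the remaining 18 months: F = S·e^(r·T), r = 0.0322
F = 503.14 · e^(0.0322 × 18/12) = 503.14 × 1.049485 = 528.0379
Value of long forward = (F − K)·e^(−rT) = (528.0379 − 557.17) · e^(−0.0322·18/12)
= -29.1321 × 0.952848 = -27.76

-$27.76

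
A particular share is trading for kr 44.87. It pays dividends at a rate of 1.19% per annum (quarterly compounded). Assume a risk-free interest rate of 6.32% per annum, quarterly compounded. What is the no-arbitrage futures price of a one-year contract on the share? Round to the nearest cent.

kr 47.21

F = S · (1+r/4)^(4T) / (1+q/4)^(4T)
= 44.87 × 1.064714 / 1.011953 = 44.87 × 1.052138
F = kr 47.21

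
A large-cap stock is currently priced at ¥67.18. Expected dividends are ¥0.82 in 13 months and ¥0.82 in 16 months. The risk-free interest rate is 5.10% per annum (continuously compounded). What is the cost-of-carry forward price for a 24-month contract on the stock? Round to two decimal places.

PV(dividends) I = 0.82·e^(−0.0510·13/12) + 0.82·e^(−0.0510·16/12)
I = 0.7759 + 0.7661 = 1.5420
F = (S − I)·e^(rT) = (67.18 − 1.5420) · e^(0.0510·24/12)
= 65.6380 · e^0.102000 = 65.6380 × 1.107383 = ¥72.69

¥72.69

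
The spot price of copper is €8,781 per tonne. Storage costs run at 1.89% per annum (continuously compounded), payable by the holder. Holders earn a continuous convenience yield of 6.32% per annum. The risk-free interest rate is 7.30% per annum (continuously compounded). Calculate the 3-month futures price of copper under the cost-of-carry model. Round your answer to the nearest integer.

Net carry = r + u − y = 0.0730 + 0.0189 − 0.0632 = 0.0287
F = S·e^((r+u−y)T) = 8781 · e^(0.0287 × 3/12) = 8781 · e^0.007175
= 8781 × 1.007201 = €8,844 per tonne

€8,844 per tonne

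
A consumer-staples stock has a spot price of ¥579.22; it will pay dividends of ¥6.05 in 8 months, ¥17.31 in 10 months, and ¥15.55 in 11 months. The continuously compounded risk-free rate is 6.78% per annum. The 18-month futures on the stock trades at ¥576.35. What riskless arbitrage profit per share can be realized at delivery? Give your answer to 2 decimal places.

¥24.19 per share

PV(dividends) I = 6.05·e^(−0.0678·8/12) + 17.31·e^(−0.0678·10/12) + 15.55·e^(−0.0678·11/12) = 36.7547
Fair futures F* = (S − I)·e^(rT) = (579.22 − 36.7547)·e^0.101700 = 542.4653 × 1.107051 = 600.5368
Market ¥576.35 < fair 600.5368: forward underpriced → reverse cash-and-carry (short the stock, invest proceeds at r, pay the dividends, go long the forward).
Profit at T = |F_mkt − F*| = |576.35 − 600.5368| = ¥24.19 per share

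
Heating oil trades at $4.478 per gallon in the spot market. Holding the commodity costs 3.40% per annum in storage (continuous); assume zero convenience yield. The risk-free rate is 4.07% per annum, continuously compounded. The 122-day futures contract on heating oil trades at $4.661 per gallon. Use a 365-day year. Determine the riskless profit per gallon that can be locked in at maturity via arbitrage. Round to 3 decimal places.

Fair futures: F* = S·e^(carry·T), with carry = (r + u) = 0.0407 + 0.0340 = 0.0747
F* = 4.478 · e^(0.0747 × 122/365) = 4.478 · e^0.024968 = 4.478 × 1.025282 = $4.5912
Market $4.661 > fair $4.5912: forward overpriced → cash-and-carry (buy spot, short the forward).
At maturity, profit = |F_mkt − F*| = |4.661 − 4.5912| = $0.070 per gallon

$0.070 per gallon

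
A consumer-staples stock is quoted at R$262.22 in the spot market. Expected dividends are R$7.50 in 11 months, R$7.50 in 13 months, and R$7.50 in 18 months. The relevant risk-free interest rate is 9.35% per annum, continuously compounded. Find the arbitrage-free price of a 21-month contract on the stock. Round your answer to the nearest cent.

PV(dividends) I = 7.50·e^(−0.0935·11/12) + 7.50·e^(−0.0935·13/12) + 7.50·e^(−0.0935·18/12)
I = 6.8840 + 6.7775 + 6.5186 = 20.1801
F = (S − I)·e^(rT) = (262.22 − 20.1801) · e^(0.0935·21/12)
= 242.0399 · e^0.163625 = 242.0399 × 1.177773 = R$285.07

R$285.07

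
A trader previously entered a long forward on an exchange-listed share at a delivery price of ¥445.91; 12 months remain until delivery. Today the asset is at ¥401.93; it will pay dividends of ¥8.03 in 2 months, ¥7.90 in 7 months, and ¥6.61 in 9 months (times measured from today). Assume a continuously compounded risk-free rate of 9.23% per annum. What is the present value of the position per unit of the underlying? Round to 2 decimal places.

PV(remaining dividends) I = 8.03·e^(−0.0923·2/12) + 7.90·e^(−0.0923·7/12) + 6.61·e^(−0.0923·9/12) = 21.5612
Current forward F = (S − I)·e^(rT) = (401.93 − 21.5612)·e^(0.0923·12/12) = 380.3688 × 1.096694 = 417.1482
Value (long) = (F − K)·e^(−rT) = (417.1482 − 445.91) × 0.911832 = -26.2259
Value = -¥26.23

-¥26.23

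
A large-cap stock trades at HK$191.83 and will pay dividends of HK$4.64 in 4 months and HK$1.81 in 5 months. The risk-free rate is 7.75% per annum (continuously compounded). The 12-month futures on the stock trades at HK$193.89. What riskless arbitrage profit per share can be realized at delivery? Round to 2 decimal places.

HK$6.62 per share

PV(dividends) I = 4.64·e^(−0.0775·4/12) + 1.81·e^(−0.0775·5/12) = 6.2742
Fair futures F* = (S − I)·e^(rT) = (191.83 − 6.2742)·e^0.077500 = 185.5558 × 1.080582 = 200.5083
Market HK$193.89 < fair 200.5083: forward underpriced → reverse cash-and-carry (short the stock, invest proceeds at r, pay the dividends, go long the forward).
Profit at T = |F_mkt − F*| = |193.89 − 200.5083| = HK$6.62 per share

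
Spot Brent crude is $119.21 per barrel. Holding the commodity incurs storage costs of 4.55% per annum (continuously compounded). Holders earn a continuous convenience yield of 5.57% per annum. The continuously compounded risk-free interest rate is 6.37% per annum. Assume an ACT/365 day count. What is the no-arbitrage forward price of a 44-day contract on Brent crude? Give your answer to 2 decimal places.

Net carry = r + u − y = 0.0637 + 0.0455 − 0.0557 = 0.0535
F = S·e^((r+u−y)T) = 119.21 · e^(0.0535 × 44/365) = 119.21 · e^0.006449
= 119.21 × 1.006470 = $119.98 per barrel

$119.98 per barrel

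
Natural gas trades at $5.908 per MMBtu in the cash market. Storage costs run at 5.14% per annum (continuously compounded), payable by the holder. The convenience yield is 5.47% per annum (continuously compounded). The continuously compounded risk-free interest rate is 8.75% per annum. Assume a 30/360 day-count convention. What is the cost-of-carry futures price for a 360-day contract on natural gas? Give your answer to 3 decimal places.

$6.427 per MMBtu

Net carry = r + u − y = 0.0875 + 0.0514 − 0.0547 = 0.0842
F = S·e^((r+u−y)T) = 5.908 · e^(0.0842 × 360/360) = 5.908 · e^0.084200
= 5.908 × 1.087846 = $6.427 per MMBtu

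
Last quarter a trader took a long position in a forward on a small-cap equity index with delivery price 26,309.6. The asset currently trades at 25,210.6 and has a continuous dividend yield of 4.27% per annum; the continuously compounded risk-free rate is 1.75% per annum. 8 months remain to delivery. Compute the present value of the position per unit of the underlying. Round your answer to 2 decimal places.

Current fair forward for the remaining 8 months: F = S·e^((r − q)·T), (r − q) = 0.0175 − 0.0427 = -0.0252
F = 25210.6 · e^(-0.0252 × 8/12) = 25210.6 × 0.98334033 = 24790.5997
Value of long forward = (F − K)·e^(−rT) = (24790.5997 − 26309.6) · e^(−0.0175·8/12)
= -1519.0003 × 0.98840112 = -1501.38

-1501.38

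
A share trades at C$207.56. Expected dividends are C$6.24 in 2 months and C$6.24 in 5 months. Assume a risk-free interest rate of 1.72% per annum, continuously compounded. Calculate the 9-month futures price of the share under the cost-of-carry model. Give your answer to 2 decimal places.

C$197.68

PV(dividends) I = 6.24·e^(−0.0172·2/12) + 6.24·e^(−0.0172·5/12)
I = 6.2221 + 6.1954 = 12.4175
F = (S − I)·e^(rT) = (207.56 − 12.4175) · e^(0.0172·9/12)
= 195.1425 · e^0.012900 = 195.1425 × 1.012984 = C$197.68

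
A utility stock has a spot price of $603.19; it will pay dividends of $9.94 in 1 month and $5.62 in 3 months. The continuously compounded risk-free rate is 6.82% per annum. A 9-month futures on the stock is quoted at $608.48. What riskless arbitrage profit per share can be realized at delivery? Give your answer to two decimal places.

$10.15 per share

PV(dividends) I = 9.94·e^(−0.0682·1/12) + 5.62·e^(−0.0682·3/12) = 15.4087
Fair futures F* = (S − I)·e^(rT) = (603.19 − 15.4087)·e^0.051150 = 587.7813 × 1.052481 = 618.6287
Market $608.48 < fair 618.6287: forward underpriced → reverse cash-and-carry (short the stock, invest proceeds at r, pay the dividends, go long the forward).
Profit at T = |F_mkt − F*| = |608.48 − 618.6287| = $10.15 per share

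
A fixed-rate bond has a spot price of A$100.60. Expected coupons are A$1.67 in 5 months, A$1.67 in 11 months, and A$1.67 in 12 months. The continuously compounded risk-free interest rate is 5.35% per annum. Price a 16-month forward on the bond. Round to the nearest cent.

A$102.88

PV(coupons) I = 1.67·e^(−0.0535·5/12) + 1.67·e^(−0.0535·11/12) + 1.67·e^(−0.0535·12/12)
I = 1.6332 + 1.5901 + 1.5830 = 4.8063
F = (S − I)·e^(rT) = (100.60 − 4.8063) · e^(0.0535·16/12)
= 95.7937 · e^0.071333 = 95.7937 × 1.073939 = A$102.88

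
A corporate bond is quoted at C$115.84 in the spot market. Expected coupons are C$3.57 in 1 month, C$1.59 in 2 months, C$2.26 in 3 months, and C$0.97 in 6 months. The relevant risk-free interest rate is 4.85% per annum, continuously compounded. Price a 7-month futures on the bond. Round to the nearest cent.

C$110.61

PV(coupons) I = 3.57·e^(−0.0485·1/12) + 1.59·e^(−0.0485·2/12) + 2.26·e^(−0.0485·3/12) + 0.97·e^(−0.0485·6/12)
I = 3.5556 + 1.5772 + 2.2328 + 0.9468 = 8.3124
F = (S − I)·e^(rT) = (115.84 − 8.3124) · e^(0.0485·7/12)
= 107.5276 · e^0.028292 = 107.5276 × 1.028696 = C$110.61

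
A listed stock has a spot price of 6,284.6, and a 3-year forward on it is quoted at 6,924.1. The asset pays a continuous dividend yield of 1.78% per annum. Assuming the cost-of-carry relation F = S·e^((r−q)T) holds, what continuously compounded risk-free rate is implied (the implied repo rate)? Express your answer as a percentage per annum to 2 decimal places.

From F = S·e^((r−q)T): (r − q) = ln(F/S)/T
ln(6924.1/6284.6) = ln(1.101757) = 0.096906
(r − q) = 0.096906 / (3) = 0.032302
r = ln(F/S)/T + q = 0.032302 + 0.0178 = 0.050102
r = 5.01%

5.01%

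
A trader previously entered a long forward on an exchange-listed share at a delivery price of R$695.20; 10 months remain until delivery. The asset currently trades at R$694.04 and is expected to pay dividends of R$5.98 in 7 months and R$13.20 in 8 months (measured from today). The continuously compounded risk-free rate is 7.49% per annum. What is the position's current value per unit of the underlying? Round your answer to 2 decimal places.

PV(remaining dividends) I = 5.98·e^(−0.0749·7/12) + 13.20·e^(−0.0749·8/12) = 18.2814
Current forward F = (S − I)·e^(rT) = (694.04 − 18.2814)·e^(0.0749·10/12) = 675.7586 × 1.064406 = 719.2815
Value (long) = (F − K)·e^(−rT) = (719.2815 − 695.20) × 0.939491 = 22.6244
Value = R$22.62

R$22.62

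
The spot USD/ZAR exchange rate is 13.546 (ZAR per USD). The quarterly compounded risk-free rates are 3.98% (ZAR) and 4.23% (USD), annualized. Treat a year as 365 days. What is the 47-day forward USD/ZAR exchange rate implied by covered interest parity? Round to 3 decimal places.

By covered interest parity, F = S · (1+r_ZAR/4)^(4T) / (1+r_USD/4)^(4T)
= 13.546 × 1.005113 / 1.005433 = 13.546 × 0.999682
F = 13.542 ZAR per USD

13.542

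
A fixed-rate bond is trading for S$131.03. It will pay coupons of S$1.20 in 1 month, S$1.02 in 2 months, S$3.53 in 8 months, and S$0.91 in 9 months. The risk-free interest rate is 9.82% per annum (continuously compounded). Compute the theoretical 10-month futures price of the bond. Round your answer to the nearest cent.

S$135.32

PV(coupons) I = 1.20·e^(−0.0982·1/12) + 1.02·e^(−0.0982·2/12) + 3.53·e^(−0.0982·8/12) + 0.91·e^(−0.0982·9/12)
I = 1.1902 + 1.0034 + 3.3063 + 0.8454 = 6.3453
F = (S − I)·e^(rT) = (131.03 − 6.3453) · e^(0.0982·10/12)
= 124.6847 · e^0.081833 = 124.6847 × 1.085275 = S$135.32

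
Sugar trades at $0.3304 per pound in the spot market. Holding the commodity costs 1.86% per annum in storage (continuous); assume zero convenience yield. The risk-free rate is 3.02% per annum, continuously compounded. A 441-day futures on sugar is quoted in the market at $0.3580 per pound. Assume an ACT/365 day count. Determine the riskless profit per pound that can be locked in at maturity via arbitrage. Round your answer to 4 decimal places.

Fair futures: F* = S·e^(carry·T), with carry = (r + u) = 0.0302 + 0.0186 = 0.0488
F* = 0.3304 · e^(0.0488 × 441/365) = 0.3304 · e^0.058961 = 0.3304 × 1.060734 = $0.3505
Market $0.3580 > fair $0.3505: forward overpriced → cash-and-carry (buy spot, short the forward).
At maturity, profit = |F_mkt − F*| = |0.3580 − 0.3505| = $0.0075 per pound

$0.0075 per pound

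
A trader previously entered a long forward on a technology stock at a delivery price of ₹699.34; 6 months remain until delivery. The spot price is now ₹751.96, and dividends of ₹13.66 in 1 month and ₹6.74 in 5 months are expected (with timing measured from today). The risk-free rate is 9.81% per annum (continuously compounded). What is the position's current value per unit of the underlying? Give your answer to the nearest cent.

PV(remaining dividends) I = 13.66·e^(−0.0981·1/12) + 6.74·e^(−0.0981·5/12) = 20.0188
Current forward F = (S − I)·e^(rT) = (751.96 − 20.0188)·e^(0.0981·6/12) = 731.9412 × 1.050273 = 768.7381
Value (long) = (F − K)·e^(−rT) = (768.7381 − 699.34) × 0.952134 = 66.0763
Value = ₹66.08

₹66.08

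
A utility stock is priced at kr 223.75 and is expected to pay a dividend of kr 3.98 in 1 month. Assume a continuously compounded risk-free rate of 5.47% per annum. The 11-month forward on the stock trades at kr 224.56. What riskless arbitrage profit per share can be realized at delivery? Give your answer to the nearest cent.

PV(dividends) I = 3.98·e^(−0.0547·1/12) = 3.9619
Fair forward F* = (S − I)·e^(rT) = (223.75 − 3.9619)·e^0.050142 = 219.7881 × 1.051420 = 231.0896
Market kr 224.56 < fair 231.0896: forward underpriced → reverse cash-and-carry (short the stock, invest proceeds at r, pay the dividends, go long the forward).
Profit at T = |F_mkt − F*| = |224.56 − 231.0896| = kr 6.53 per share

kr 6.53 per share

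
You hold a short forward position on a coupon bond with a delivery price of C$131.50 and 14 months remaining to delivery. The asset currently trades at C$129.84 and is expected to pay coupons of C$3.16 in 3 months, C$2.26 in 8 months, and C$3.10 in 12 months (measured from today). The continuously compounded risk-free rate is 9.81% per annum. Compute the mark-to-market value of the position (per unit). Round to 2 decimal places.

PV(remaining coupons) I = 3.16·e^(−0.0981·3/12) + 2.26·e^(−0.0981·8/12) + 3.10·e^(−0.0981·12/12) = 8.0107
Current forward F = (S − I)·e^(rT) = (129.84 − 8.0107)·e^(0.0981·14/12) = 121.8293 × 1.121257 = 136.6020
Value (long) = (F − K)·e^(−rT) = (136.6020 − 131.50) × 0.891857 = 4.5503
Short position value = −(long value) = -C$4.55

-C$4.55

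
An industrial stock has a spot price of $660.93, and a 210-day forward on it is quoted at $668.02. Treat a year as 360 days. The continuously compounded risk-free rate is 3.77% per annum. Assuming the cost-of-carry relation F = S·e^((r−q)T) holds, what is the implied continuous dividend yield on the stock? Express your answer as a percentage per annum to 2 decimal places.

1.94%

From F = S·e^((r−q)T): (r − q) = ln(F/S)/T
ln(668.02/660.93) = ln(1.010727) = 0.010670
(r − q) = 0.010670 / (210/360) = 0.018291
q = r − ln(F/S)/T = 0.0377 − 0.018291 = 0.019409
q = 1.94%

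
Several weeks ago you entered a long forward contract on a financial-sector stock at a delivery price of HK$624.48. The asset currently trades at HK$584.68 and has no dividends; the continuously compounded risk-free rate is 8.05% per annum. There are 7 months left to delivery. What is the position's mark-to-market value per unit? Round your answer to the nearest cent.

-HK$11.15

Current fair forward for the remaining 7 months: F = S·e^(r·T), r = 0.0805
F = 584.68 · e^(0.0805 × 7/12) = 584.68 × 1.048078 = 612.7902
Value of long forward = (F − K)·e^(−rT) = (612.7902 − 624.48) · e^(−0.0805·7/12)
= -11.6898 × 0.954127 = -11.15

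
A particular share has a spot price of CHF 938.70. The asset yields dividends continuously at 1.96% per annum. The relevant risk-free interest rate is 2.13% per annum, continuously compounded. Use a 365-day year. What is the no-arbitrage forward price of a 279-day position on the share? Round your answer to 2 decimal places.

F = S·e^((r − q)T) = 938.70 · e^((0.0213 − 0.0196) × 279/365)
= 938.70 · e^0.001299 = 938.70 × 1.001300
F = CHF 939.92

CHF 939.92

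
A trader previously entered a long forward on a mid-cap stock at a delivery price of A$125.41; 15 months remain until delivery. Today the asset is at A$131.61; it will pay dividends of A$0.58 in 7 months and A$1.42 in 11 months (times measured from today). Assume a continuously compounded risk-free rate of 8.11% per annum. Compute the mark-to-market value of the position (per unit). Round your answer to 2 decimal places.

PV(remaining dividends) I = 0.58·e^(−0.0811·7/12) + 1.42·e^(−0.0811·11/12) = 1.8715
Current forward F = (S − I)·e^(rT) = (131.61 − 1.8715)·e^(0.0811·15/12) = 129.7385 × 1.106692 = 143.5806
Value (long) = (F − K)·e^(−rT) = (143.5806 − 125.41) × 0.903594 = 16.4188
Value = A$16.42

A$16.42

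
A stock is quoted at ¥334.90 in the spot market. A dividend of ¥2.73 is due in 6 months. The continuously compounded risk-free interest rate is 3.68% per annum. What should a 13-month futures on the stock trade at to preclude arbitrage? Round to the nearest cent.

¥345.73

PV(dividends) I = 2.73·e^(−0.0368·6/12)
I = 2.6802
F = (S − I)·e^(rT) = (334.90 − 2.6802) · e^(0.0368·13/12)
= 332.2198 · e^0.039867 = 332.2198 × 1.040672 = ¥345.73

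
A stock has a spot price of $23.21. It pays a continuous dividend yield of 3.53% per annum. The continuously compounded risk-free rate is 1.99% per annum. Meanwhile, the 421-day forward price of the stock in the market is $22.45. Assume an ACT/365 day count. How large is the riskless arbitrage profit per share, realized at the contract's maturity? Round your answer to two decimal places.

$0.35 per share

Fair forward: F* = S·e^(carry·T), with carry = (r − q) = 0.0199 − 0.0353 = -0.0154
F* = 23.21 · e^(-0.0154 × 421/365) = 23.21 · e^-0.017763 = 23.21 × 0.982394 = $22.8014
Market $22.45 < fair $22.8014: forward underpriced → reverse cash-and-carry (short spot, go long the forward).
At maturity, profit = |F_mkt − F*| = |22.45 − 22.8014| = $0.35 per share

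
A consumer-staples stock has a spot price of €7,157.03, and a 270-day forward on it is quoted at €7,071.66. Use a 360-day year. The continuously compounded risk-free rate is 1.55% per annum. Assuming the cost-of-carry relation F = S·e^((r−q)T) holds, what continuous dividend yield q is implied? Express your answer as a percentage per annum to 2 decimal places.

From F = S·e^((r−q)T): (r − q) = ln(F/S)/T
ln(7071.66/7157.03) = ln(0.988072) = -0.012000
(r − q) = -0.012000 / (270/360) = -0.016000
q = r − ln(F/S)/T = 0.0155 + 0.016000 = 0.031500
q = 3.15%

3.15%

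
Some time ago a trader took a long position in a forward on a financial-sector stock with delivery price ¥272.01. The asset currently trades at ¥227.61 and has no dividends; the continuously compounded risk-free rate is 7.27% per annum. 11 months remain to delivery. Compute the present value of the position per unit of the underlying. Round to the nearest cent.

Current fair forward for the remaining 11 months: F = S·e^(r·T), r = 0.0727
F = 227.61 · e^(0.0727 × 11/12) = 227.61 × 1.068912 = 243.2951
Value of long forward = (F − K)·e^(−rT) = (243.2951 − 272.01) · e^(−0.0727·11/12)
= -28.7149 × 0.935530 = -26.86

-¥26.86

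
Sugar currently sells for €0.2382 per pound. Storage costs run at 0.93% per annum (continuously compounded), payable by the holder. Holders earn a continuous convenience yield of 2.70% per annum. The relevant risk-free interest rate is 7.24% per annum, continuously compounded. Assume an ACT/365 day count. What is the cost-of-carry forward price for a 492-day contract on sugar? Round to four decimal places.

€0.2564 per pound

Net carry = r + u − y = 0.0724 + 0.0093 − 0.0270 = 0.0547
F = S·e^((r+u−y)T) = 0.2382 · e^(0.0547 × 492/365) = 0.2382 · e^0.073733
= 0.2382 × 1.076519 = €0.2564 per pound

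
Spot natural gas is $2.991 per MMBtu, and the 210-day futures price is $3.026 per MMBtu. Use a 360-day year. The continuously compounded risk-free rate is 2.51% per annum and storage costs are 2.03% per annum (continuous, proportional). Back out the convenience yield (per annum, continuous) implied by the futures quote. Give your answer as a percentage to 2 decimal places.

F = S·e^((r+u−y)T) ⇒ (r+u−y) = ln(F/S)/T
ln(3.026/2.991) = 0.011634; /T ⇒ 0.019944
y = r + u − ln(F/S)/T = 0.0251 + 0.0203 − 0.019944 = 0.025456
y = 2.55%

2.55%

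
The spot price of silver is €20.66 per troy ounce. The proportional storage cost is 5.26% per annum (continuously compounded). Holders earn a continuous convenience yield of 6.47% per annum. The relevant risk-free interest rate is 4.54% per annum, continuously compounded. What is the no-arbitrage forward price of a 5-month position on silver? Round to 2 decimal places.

€20.95 per troy ounce

Net carry = r + u − y = 0.0454 + 0.0526 − 0.0647 = 0.0333
F = S·e^((r+u−y)T) = 20.66 · e^(0.0333 × 5/12) = 20.66 · e^0.013875
= 20.66 × 1.013972 = €20.95 per troy ounce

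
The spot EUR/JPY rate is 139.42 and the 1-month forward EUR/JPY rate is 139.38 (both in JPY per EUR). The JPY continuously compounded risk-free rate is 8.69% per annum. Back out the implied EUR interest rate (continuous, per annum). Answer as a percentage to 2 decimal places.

F = S·e^((r_JPY − r_EUR)T) ⇒ r_EUR = r_JPY − ln(F/S)/T
ln(139.38/139.42) = -0.000287; /(1/12) = -0.003444
r_EUR = 0.0869 + 0.003444 = 0.090344
r_EUR = 9.03%

9.03%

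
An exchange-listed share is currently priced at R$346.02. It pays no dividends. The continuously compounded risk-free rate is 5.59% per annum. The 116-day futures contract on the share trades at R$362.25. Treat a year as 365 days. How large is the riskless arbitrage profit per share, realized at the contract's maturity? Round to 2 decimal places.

R$10.03 per share

Fair futures: F* = S·e^(carry·T), with carry = r = 0.0559
F* = 346.02 · e^(0.0559 × 116/365) = 346.02 · e^0.017765 = 346.02 × 1.017924 = R$352.2221
Market R$362.25 > fair R$352.2221: forward overpriced → cash-and-carry (buy spot, short the forward).
At maturity, profit = |F_mkt − F*| = |362.25 − 352.2221| = R$10.03 per share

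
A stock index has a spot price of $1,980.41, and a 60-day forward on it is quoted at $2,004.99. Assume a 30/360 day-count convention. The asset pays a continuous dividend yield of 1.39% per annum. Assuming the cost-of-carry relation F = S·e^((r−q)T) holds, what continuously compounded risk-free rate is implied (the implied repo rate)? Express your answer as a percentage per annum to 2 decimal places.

From F = S·e^((r−q)T): (r − q) = ln(F/S)/T
ln(2004.99/1980.41) = ln(1.012412) = 0.012336
(r − q) = 0.012336 / (60/360) = 0.074016
r = ln(F/S)/T + q = 0.074016 + 0.0139 = 0.087916
r = 8.79%

8.79%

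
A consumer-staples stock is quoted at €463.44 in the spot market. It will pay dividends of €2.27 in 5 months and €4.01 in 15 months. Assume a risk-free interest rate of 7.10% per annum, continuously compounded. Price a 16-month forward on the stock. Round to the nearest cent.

€503.00

PV(dividends) I = 2.27·e^(−0.0710·5/12) + 4.01·e^(−0.0710·15/12)
I = 2.2038 + 3.6694 = 5.8732
F = (S − I)·e^(rT) = (463.44 − 5.8732) · e^(0.0710·16/12)
= 457.5668 · e^0.094667 = 457.5668 × 1.099293 = €503.00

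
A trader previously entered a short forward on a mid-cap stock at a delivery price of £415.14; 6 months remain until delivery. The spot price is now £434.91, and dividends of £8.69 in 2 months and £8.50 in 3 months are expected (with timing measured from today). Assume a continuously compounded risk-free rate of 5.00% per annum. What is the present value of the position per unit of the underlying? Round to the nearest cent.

-£13.01

PV(remaining dividends) I = 8.69·e^(−0.0500·2/12) + 8.50·e^(−0.0500·3/12) = 17.0123
Current forward F = (S − I)·e^(rT) = (434.91 − 17.0123)·e^(0.0500·6/12) = 417.8977 × 1.025315 = 428.4768
Value (long) = (F − K)·e^(−rT) = (428.4768 − 415.14) × 0.975310 = 13.0075
Short position value = −(long value) = -£13.01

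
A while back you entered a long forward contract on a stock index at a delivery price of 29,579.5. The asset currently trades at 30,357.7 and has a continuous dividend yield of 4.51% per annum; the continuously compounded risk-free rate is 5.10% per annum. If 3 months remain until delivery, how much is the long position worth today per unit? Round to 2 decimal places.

Current fair forward for the remaining 3 months: F = S·e^((r − q)·T), (r − q) = 0.0510 − 0.0451 = 0.0059
F = 30357.7 · e^(0.0059 × 3/12) = 30357.7 × 1.00147609 = 30402.5107
Value of long forward = (F − K)·e^(−rT) = (30402.5107 − 29579.5) · e^(−0.0510·3/12)
= 823.0107 × 0.98733094 = 812.58

812.58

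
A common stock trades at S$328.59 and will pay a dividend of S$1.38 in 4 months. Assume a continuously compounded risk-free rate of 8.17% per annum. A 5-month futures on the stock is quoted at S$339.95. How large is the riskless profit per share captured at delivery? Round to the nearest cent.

PV(dividends) I = 1.38·e^(−0.0817·4/12) = 1.3429
Fair futures F* = (S − I)·e^(rT) = (328.59 − 1.3429)·e^0.034042 = 327.2471 × 1.034628 = 338.5790
Market S$339.95 > fair 338.5790: forward overpriced → cash-and-carry (borrow at r, buy the stock and collect the dividends, short the forward).
Profit at T = |F_mkt − F*| = |339.95 − 338.5790| = S$1.37 per share

S$1.37 per share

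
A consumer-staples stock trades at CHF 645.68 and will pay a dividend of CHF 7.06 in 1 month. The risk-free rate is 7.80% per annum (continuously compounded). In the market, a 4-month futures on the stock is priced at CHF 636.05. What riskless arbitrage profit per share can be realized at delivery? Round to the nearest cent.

CHF 19.44 per share

PV(dividends) I = 7.06·e^(−0.0780·1/12) = 7.0143
Fair futures F* = (S − I)·e^(rT) = (645.68 − 7.0143)·e^0.026000 = 638.6657 × 1.026341 = 655.4888
Market CHF 636.05 < fair 655.4888: forward underpriced → reverse cash-and-carry (short the stock, invest proceeds at r, pay the dividends, go long the forward).
Profit at T = |F_mkt − F*| = |636.05 − 655.4888| = CHF 19.44 per share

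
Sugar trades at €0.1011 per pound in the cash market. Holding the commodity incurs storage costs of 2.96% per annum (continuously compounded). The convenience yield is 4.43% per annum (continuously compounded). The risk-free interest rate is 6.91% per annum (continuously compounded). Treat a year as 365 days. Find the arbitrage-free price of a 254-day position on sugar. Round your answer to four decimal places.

€0.1050 per pound

Net carry = r + u − y = 0.0691 + 0.0296 − 0.0443 = 0.0544
F = S·e^((r+u−y)T) = 0.1011 · e^(0.0544 × 254/365) = 0.1011 · e^0.037856
= 0.1011 × 1.038582 = €0.1050 per pound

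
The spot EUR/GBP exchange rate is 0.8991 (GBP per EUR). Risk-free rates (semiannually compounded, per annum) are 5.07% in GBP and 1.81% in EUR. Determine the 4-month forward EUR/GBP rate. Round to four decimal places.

0.9088

By covered interest parity, F = S · (1+r_GBP/2)^(2T) / (1+r_EUR/2)^(2T)
= 0.8991 × 1.016829 / 1.006024 = 0.8991 × 1.010740
F = 0.9088 GBP per EUR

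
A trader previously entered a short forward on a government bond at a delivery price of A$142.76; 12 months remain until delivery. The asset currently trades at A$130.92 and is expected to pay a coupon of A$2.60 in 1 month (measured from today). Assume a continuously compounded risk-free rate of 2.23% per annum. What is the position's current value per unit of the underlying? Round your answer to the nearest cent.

A$11.29

PV(remaining coupons) I = 2.60·e^(−0.0223·1/12) = 2.5952
Current forward F = (S − I)·e^(rT) = (130.92 − 2.5952)·e^(0.0223·12/12) = 128.3248 × 1.022551 = 131.2187
Value (long) = (F − K)·e^(−rT) = (131.2187 − 142.76) × 0.977947 = -11.2868
Short position value = −(long value) = A$11.29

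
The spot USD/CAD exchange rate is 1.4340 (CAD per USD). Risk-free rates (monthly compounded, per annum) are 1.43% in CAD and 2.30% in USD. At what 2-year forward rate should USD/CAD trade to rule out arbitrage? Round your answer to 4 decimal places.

1.4093

By covered interest parity, F = S · (1+r_CAD/12)^(12T) / (1+r_USD/12)^(12T)
= 1.4340 × 1.028995 / 1.047028 = 1.4340 × 0.982777
F = 1.4093 CAD per USD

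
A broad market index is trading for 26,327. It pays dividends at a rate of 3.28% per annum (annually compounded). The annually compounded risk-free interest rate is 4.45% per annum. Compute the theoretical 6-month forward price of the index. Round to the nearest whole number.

F = S · (1+r)^T / (1+q)^T
= 26327 × 1.022008 / 1.016268 = 26327 × 1.005648
F = 26,476

26,476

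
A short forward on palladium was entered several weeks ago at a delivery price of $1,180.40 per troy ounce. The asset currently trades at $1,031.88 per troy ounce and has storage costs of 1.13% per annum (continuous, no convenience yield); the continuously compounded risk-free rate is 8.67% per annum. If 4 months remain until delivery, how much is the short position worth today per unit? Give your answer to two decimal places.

$111.00 per troy ounce

Current fair forward for the remaining 4 months: F = S·e^((r + u)·T), (r + u) = 0.0867 + 0.0113 = 0.0980
F = 1031.88 · e^(0.0980 × 4/12) = 1031.88 × 1.03320608 = 1066.1447
Value of long forward = (F − K)·e^(−rT) = (1066.1447 − 1180.40) · e^(−0.0867·4/12)
= -114.2553 × 0.97151361 = -111.00
Short position value = −(long value) = $111.00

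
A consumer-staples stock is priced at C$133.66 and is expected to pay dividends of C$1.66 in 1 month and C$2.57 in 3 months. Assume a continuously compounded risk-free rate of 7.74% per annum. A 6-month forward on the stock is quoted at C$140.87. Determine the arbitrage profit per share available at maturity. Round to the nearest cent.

C$6.27 per share

PV(dividends) I = 1.66·e^(−0.0774·1/12) + 2.57·e^(−0.0774·3/12) = 4.1701
Fair forward F* = (S − I)·e^(rT) = (133.66 − 4.1701)·e^0.038700 = 129.4899 × 1.039459 = 134.5994
Market C$140.87 > fair 134.5994: forward overpriced → cash-and-carry (borrow at r, buy the stock and collect the dividends, short the forward).
Profit at T = |F_mkt − F*| = |140.87 − 134.5994| = C$6.27 per share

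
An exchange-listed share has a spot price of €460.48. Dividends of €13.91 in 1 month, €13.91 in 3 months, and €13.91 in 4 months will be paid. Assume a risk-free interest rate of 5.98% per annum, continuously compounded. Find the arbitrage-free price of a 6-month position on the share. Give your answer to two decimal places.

€432.03

PV(dividends) I = 13.91·e^(−0.0598·1/12) + 13.91·e^(−0.0598·3/12) + 13.91·e^(−0.0598·4/12)
I = 13.8409 + 13.7036 + 13.6355 = 41.1800
F = (S − I)·e^(rT) = (460.48 − 41.1800) · e^(0.0598·6/12)
= 419.3000 · e^0.029900 = 419.3000 × 1.030351 = €432.03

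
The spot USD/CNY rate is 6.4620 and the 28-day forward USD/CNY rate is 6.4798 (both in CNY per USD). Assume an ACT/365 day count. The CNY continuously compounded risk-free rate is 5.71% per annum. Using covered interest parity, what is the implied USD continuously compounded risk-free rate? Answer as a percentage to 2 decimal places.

2.12%

F = S·e^((r_CNY − r_USD)T) ⇒ r_USD = r_CNY − ln(F/S)/T
ln(6.4798/6.4620) = 0.002751; /(28/365) = 0.035861
r_USD = 0.0571 − 0.035861 = 0.021239
r_USD = 2.12%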